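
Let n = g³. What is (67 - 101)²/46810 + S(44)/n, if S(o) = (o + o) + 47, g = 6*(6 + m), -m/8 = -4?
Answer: 253845153/10274233280 ≈ 0.024707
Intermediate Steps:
m = 32 (m = -8*(-4) = 32)
g = 228 (g = 6*(6 + 32) = 6*38 = 228)
S(o) = 47 + 2*o (S(o) = 2*o + 47 = 47 + 2*o)
n = 11852352 (n = 228³ = 11852352)
(67 - 101)²/46810 + S(44)/n = (67 - 101)²/46810 + (47 + 2*44)/11852352 = (-34)²*(1/46810) + (47 + 88)*(1/11852352) = 1156*(1/46810) + 135*(1/11852352) = 578/23405 + 5/438976 = 253845153/10274233280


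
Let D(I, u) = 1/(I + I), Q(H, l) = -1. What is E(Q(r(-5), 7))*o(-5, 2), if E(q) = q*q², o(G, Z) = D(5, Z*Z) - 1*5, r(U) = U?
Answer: 49/10 ≈ 4.9000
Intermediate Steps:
D(I, u) = 1/(2*I)
o(G, Z) = -49/10 (o(G, Z) = (½)/5 - 1*5 = (½)*(⅕) - 5 = ⅒ - 5 = -49/10)
E(q) = q³
E(Q(r(-5), 7))*o(-5, 2) = (-1)³*(-49/10) = -1*(-49/10) = 49/10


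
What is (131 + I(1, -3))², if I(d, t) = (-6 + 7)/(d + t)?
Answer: 68121/4 ≈ 17030.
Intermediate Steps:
I(d, t) = 1/(d + t)
(131 + I(1, -3))² = (131 + 1/(1 - 3))² = (131 + 1/(-2))² = (131 - ½)² = (261/2)² = 68121/4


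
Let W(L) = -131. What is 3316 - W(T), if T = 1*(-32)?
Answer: 3447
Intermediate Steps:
T = -32
3316 - W(T) = 3316 - 1*(-131) = 3316 + 131 = 3447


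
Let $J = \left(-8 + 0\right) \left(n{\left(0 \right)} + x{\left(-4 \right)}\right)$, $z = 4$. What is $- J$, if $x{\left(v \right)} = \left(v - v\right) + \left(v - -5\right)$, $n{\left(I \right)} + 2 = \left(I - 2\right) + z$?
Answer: $8$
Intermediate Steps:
$n{\left(I \right)} = I$ ($n{\left(I \right)} = -2 + \left(\left(I - 2\right) + 4\right) = -2 + \left(\left(-2 + I\right) + 4\right) = -2 + \left(2 + I\right) = I$)
$x{\left(v \right)} = 5 + v$ ($x{\left(v \right)} = 0 + \left(v + 5\right) = 0 + \left(5 + v\right) = 5 + v$)
$J = -8$ ($J = \left(-8 + 0\right) \left(0 + \left(5 - 4\right)\right) = - 8 \left(0 + 1\right) = \left(-8\right) 1 = -8$)
$- J = \left(-1\right) \left(-8\right) = 8$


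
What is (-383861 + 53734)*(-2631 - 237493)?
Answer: 79271415748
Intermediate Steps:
(-383861 + 53734)*(-2631 - 237493) = -330127*(-240124) = 79271415748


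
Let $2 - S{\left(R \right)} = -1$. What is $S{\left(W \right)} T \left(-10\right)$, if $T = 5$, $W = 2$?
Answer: $-150$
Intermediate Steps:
$S{\left(R \right)} = 3$ ($S{\left(R \right)} = 2 - -1 = 2 + 1 = 3$)
$S{\left(W \right)} T \left(-10\right) = 3 \cdot 5 \left(-10\right) = 15 \left(-10\right) = -150$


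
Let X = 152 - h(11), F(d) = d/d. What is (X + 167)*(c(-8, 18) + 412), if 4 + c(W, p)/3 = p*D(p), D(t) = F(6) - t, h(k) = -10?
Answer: -170422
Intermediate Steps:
F(d) = 1
D(t) = 1 - t
c(W, p) = -12 + 3*p*(1 - p) (c(W, p) = -12 + 3*(p*(1 - p)) = -12 + 3*p*(1 - p))
X = 162 (X = 152 - 1*(-10) = 152 + 10 = 162)
(X + 167)*(c(-8, 18) + 412) = (162 + 167)*((-12 - 3*18² + 3*18) + 412) = 329*((-12 - 3*324 + 54) + 412) = 329*((-12 - 972 + 54) + 412) = 329*(-930 + 412) = 329*(-518) = -170422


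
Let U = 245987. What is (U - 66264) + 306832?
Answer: 486555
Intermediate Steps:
(U - 66264) + 306832 = (245987 - 66264) + 306832 = 179723 + 306832 = 486555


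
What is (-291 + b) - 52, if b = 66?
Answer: -277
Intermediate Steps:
(-291 + b) - 52 = (-291 + 66) - 52 = -225 - 52 = -277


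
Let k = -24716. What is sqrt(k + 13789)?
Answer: 7*I*sqrt(223) ≈ 104.53*I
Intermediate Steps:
sqrt(k + 13789) = sqrt(-24716 + 13789) = sqrt(-10927) = 7*I*sqrt(223)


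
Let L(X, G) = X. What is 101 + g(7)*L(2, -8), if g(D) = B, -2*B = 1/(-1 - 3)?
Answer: 405/4 ≈ 101.25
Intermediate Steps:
B = ⅛ (B = -1/(2*(-1 - 3)) = -½/(-4) = -½*(-¼) = ⅛ ≈ 0.12500)
g(D) = ⅛
101 + g(7)*L(2, -8) = 101 + (⅛)*2 = 101 + ¼ = 405/4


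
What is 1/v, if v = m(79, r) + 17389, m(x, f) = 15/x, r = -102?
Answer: 79/1373746 ≈ 5.7507e-5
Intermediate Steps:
v = 1373746/79 (v = 15/79 + 17389 = 1373746/79 ≈ 17389.)
1/v = 1/(1373746/79) = 79/1373746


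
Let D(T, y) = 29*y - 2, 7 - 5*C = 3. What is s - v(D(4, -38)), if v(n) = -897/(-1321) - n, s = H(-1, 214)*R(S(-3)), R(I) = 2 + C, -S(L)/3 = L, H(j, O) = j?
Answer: -7314899/6605 ≈ -1107.5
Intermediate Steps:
C = ⅘ (C = 7/5 - ⅕*3 = 7/5 - ⅗ = ⅘ ≈ 0.80000)
S(L) = -3*L
D(T, y) = -2 + 29*y
R(I) = 14/5 (R(I) = 2 + ⅘ = 14/5)
s = -14/5 (s = -1*14/5 = -14/5 ≈ -2.8000)
v(n) = 897/1321 - n (v(n) = -897*(-1/1321) - n = 897/1321 - n)
s - v(D(4, -38)) = -14/5 - (897/1321 - (-2 + 29*(-38))) = -14/5 - (897/1321 - (-2 - 1102)) = -14/5 - (897/1321 - 1*(-1104)) = -14/5 - (897/1321 + 1104) = -14/5 - 1*1459281/1321 = -14/5 - 1459281/1321 = -7314899/6605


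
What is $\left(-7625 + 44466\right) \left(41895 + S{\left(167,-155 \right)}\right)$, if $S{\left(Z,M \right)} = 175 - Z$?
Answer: $1543748423$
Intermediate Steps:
$\left(-7625 + 44466\right) \left(41895 + S{\left(167,-155 \right)}\right) = \left(-7625 + 44466\right) \left(41895 + \left(175 - 167\right)\right) = 36841 \left(41895 + \left(175 - 167\right)\right) = 36841 \left(41895 + 8\right) = 36841 \cdot 41903 = 1543748423$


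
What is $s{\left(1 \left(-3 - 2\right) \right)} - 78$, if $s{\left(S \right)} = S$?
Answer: $-83$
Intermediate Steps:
$s{\left(1 \left(-3 - 2\right) \right)} - 78 = 1 \left(-3 - 2\right) - 78 = 1 \left(-5\right) - 78 = -5 - 78 = -83$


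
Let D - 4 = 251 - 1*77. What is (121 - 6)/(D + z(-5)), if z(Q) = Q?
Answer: 115/173 ≈ 0.66474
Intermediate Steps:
D = 178 (D = 4 + (251 - 1*77) = 4 + (251 - 77) = 4 + 174 = 178)
(121 - 6)/(D + z(-5)) = (121 - 6)/(178 - 5) = 115/173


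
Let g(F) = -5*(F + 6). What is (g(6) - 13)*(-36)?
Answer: 2628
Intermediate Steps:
g(F) = -30 - 5*F (g(F) = -5*(6 + F) = -30 - 5*F)
(g(6) - 13)*(-36) = ((-30 - 5*6) - 13)*(-36) = ((-30 - 30) - 13)*(-36) = (-60 - 13)*(-36) = -73*(-36) = 2628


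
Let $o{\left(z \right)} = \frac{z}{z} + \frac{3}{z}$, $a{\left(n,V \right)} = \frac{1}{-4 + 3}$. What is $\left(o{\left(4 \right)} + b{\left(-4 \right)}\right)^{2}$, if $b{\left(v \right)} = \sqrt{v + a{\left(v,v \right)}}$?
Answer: $- \frac{31}{16} + \frac{7 i \sqrt{5}}{2} \approx -1.9375 + 7.8262 i$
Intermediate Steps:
$a{\left(n,V \right)} = -1$ ($a{\left(n,V \right)} = \frac{1}{-1} = -1$)
$b{\left(v \right)} = \sqrt{-1 + v}$ ($b{\left(v \right)} = \sqrt{v - 1} = \sqrt{-1 + v}$)
$o{\left(z \right)} = 1 + \frac{3}{z}$
$\left(o{\left(4 \right)} + b{\left(-4 \right)}\right)^{2} = \left(\frac{3 + 4}{4} + \sqrt{-1 - 4}\right)^{2} = \left(\frac{1}{4} \cdot 7 + \sqrt{-5}\right)^{2} = \left(\frac{7}{4} + i \sqrt{5}\right)^{2}$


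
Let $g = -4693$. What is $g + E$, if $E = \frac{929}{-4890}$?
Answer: $- \frac{22949699}{4890} \approx -4693.2$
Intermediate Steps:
$E = - \frac{929}{4890}$ ($E = 929 \left(- \frac{1}{4890}\right) = - \frac{929}{4890} \approx -0.18998$)
$g + E = -4693 - \frac{929}{4890} = - \frac{22949699}{4890}$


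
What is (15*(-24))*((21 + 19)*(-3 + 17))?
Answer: -201600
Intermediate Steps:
(15*(-24))*((21 + 19)*(-3 + 17)) = -14400*14 = -360*560 = -201600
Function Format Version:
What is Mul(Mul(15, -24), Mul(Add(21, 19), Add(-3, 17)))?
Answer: -201600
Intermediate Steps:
Mul(Mul(15, -24), Mul(Add(21, 19), Add(-3, 17))) = Mul(-360, Mul(40, 14)) = Mul(-360, 560) = -201600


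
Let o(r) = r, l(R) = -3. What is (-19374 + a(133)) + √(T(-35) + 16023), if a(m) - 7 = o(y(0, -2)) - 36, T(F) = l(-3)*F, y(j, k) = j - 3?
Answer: -19406 + 48*√7 ≈ -19279.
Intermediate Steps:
y(j, k) = -3 + j
T(F) = -3*F
a(m) = -32 (a(m) = 7 + ((-3 + 0) - 36) = 7 + (-3 - 36) = 7 - 39 = -32)
(-19374 + a(133)) + √(T(-35) + 16023) = (-19374 - 32) + √(-3*(-35) + 16023) = -19406 + √(105 + 16023) = -19406 + √16128 = -19406 + 48*√7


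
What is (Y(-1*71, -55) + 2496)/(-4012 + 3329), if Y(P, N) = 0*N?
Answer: -2496/683 ≈ -3.6545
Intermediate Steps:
Y(P, N) = 0
(Y(-1*71, -55) + 2496)/(-4012 + 3329) = (0 + 2496)/(-4012 + 3329) = 2496/(-683) = 2496*(-1/683) = -2496/683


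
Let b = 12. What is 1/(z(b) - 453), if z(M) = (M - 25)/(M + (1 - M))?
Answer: -1/466 ≈ -0.0021459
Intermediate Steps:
z(M) = -25 + M (z(M) = (-25 + M)/1 = (-25 + M)*1 = -25 + M)
1/(z(b) - 453) = 1/((-25 + 12) - 453) = 1/(-13 - 453) = 1/(-466) = -1/466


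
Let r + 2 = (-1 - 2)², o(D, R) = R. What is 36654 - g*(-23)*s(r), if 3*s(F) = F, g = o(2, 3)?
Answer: 36815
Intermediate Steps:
g = 3
r = 7 (r = -2 + (-1 - 2)² = -2 + (-3)² = -2 + 9 = 7)
s(F) = F/3
36654 - g*(-23)*s(r) = 36654 - 3*(-23)*(⅓)*7 = 36654 - (-69)*7/3 = 36654 - 1*(-161) = 36654 + 161 = 36815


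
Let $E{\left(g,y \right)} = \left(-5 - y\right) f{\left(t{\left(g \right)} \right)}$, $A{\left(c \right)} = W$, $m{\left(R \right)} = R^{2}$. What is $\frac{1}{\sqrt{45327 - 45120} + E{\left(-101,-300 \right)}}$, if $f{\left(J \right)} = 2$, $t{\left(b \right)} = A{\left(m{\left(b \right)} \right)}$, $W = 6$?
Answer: $\frac{590}{347893} - \frac{3 \sqrt{23}}{347893} \approx 0.0016546$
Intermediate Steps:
$A{\left(c \right)} = 6$
$t{\left(b \right)} = 6$
$E{\left(g,y \right)} = -10 - 2 y$ ($E{\left(g,y \right)} = \left(-5 - y\right) 2 = -10 - 2 y$)
$\frac{1}{\sqrt{45327 - 45120} + E{\left(-101,-300 \right)}} = \frac{1}{\sqrt{45327 - 45120} - -590} = \frac{1}{\sqrt{207} + \left(-10 + 600\right)} = \frac{1}{3 \sqrt{23} + 590} = \frac{1}{590 + 3 \sqrt{23}}$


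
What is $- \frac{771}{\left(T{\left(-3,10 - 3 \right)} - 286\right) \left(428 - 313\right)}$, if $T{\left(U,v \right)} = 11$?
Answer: $\frac{771}{31625} \approx 0.024379$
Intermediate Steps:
$- \frac{771}{\left(T{\left(-3,10 - 3 \right)} - 286\right) \left(428 - 313\right)} = - \frac{771}{\left(11 - 286\right) \left(428 - 313\right)} = - \frac{771}{\left(-275\right) 115} = - \frac{771}{-31625} = \left(-771\right) \left(- \frac{1}{31625}\right) = \frac{771}{31625}$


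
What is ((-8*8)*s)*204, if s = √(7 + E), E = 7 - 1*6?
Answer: -26112*√2 ≈ -36928.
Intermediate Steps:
E = 1 (E = 7 - 6 = 1)
s = 2*√2 (s = √(7 + 1) = √8 = 2*√2 ≈ 2.8284)
((-8*8)*s)*204 = ((-8*8)*(2*√2))*204 = -128*√2*204 = -26112*√2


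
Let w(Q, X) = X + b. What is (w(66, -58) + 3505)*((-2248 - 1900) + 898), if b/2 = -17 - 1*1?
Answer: -11085750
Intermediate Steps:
b = -36 (b = 2*(-17 - 1*1) = 2*(-17 - 1) = 2*(-18) = -36)
w(Q, X) = -36 + X (w(Q, X) = X - 36 = -36 + X)
(w(66, -58) + 3505)*((-2248 - 1900) + 898) = ((-36 - 58) + 3505)*((-2248 - 1900) + 898) = (-94 + 3505)*(-4148 + 898) = 3411*(-3250) = -11085750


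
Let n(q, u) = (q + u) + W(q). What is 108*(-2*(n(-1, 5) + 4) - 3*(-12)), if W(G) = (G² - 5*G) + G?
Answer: 1080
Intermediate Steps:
W(G) = G² - 4*G
n(q, u) = q + u + q*(-4 + q) (n(q, u) = (q + u) + q*(-4 + q) = q + u + q*(-4 + q))
108*(-2*(n(-1, 5) + 4) - 3*(-12)) = 108*(-2*((-1 + 5 - (-4 - 1)) + 4) - 3*(-12)) = 108*(-2*((-1 + 5 - 1*(-5)) + 4) - 1*(-36)) = 108*(-2*((-1 + 5 + 5) + 4) + 36) = 108*(-2*(9 + 4) + 36) = 108*(-2*13 + 36) = 108*(-26 + 36) = 108*10 = 1080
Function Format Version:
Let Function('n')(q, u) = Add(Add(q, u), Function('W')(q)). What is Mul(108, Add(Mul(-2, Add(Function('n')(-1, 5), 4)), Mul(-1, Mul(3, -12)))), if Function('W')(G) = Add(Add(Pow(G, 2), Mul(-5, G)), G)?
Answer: 1080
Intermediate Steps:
Function('W')(G) = Add(Pow(G, 2), Mul(-4, G))
Function('n')(q, u) = Add(q, u, Mul(q, Add(-4, q))) (Function('n')(q, u) = Add(Add(q, u), Mul(q, Add(-4, q))) = Add(q, u, Mul(q, Add(-4, q))))
Mul(108, Add(Mul(-2, Add(Function('n')(-1, 5), 4)), Mul(-1, Mul(3, -12)))) = Mul(108, Add(Mul(-2, Add(Add(-1, 5, Mul(-1, Add(-4, -1))), 4)), Mul(-1, Mul(3, -12)))) = Mul(108, Add(Mul(-2, Add(Add(-1, 5, Mul(-1, -5)), 4)), Mul(-1, -36))) = Mul(108, Add(Mul(-2, Add(Add(-1, 5, 5), 4)), 36)) = Mul(108, Add(Mul(-2, Add(9, 4)), 36)) = Mul(108, Add(Mul(-2, 13), 36)) = Mul(108, Add(-26, 36)) = Mul(108, 10) = 1080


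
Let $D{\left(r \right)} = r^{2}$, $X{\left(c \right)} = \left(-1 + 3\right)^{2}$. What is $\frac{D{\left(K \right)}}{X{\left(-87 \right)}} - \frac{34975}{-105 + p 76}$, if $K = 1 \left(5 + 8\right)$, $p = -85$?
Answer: $\frac{249877}{5252} \approx 47.578$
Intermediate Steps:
$X{\left(c \right)} = 4$ ($X{\left(c \right)} = 2^{2} = 4$)
$K = 13$ ($K = 1 \cdot 13 = 13$)
$\frac{D{\left(K \right)}}{X{\left(-87 \right)}} - \frac{34975}{-105 + p 76} = \frac{13^{2}}{4} - \frac{34975}{-105 - 6460} = 169 \cdot \frac{1}{4} - \frac{34975}{-105 - 6460} = \frac{169}{4} - \frac{34975}{-6565} = \frac{169}{4} - - \frac{6995}{1313} = \frac{169}{4} + \frac{6995}{1313} = \frac{249877}{5252}$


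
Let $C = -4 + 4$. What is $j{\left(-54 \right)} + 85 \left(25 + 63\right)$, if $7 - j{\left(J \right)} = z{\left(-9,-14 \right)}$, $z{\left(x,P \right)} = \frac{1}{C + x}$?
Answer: $\frac{67384}{9} \approx 7487.1$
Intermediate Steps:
$C = 0$
$z{\left(x,P \right)} = \frac{1}{x}$ ($z{\left(x,P \right)} = \frac{1}{0 + x} = \frac{1}{x}$)
$j{\left(J \right)} = \frac{64}{9}$ ($j{\left(J \right)} = 7 - \frac{1}{-9} = 7 - - \frac{1}{9} = 7 + \frac{1}{9} = \frac{64}{9}$)
$j{\left(-54 \right)} + 85 \left(25 + 63\right) = \frac{64}{9} + 85 \left(25 + 63\right) = \frac{64}{9} + 85 \cdot 88 = \frac{64}{9} + 7480 = \frac{67384}{9}$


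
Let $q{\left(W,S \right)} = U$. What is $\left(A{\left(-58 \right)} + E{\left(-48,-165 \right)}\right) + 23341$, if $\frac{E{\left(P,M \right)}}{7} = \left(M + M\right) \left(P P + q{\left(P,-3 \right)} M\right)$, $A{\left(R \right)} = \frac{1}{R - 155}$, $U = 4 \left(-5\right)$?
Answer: $- \frac{2752364488}{213} \approx -1.2922 \cdot 10^{7}$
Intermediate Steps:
$U = -20$
$q{\left(W,S \right)} = -20$
$A{\left(R \right)} = \frac{1}{-155 + R}$
$E{\left(P,M \right)} = 14 M \left(P^{2} - 20 M\right)$ ($E{\left(P,M \right)} = 7 \left(M + M\right) \left(P P - 20 M\right) = 7 \cdot 2 M \left(P^{2} - 20 M\right) = 14 M \left(P^{2} - 20 M\right)$)
$\left(A{\left(-58 \right)} + E{\left(-48,-165 \right)}\right) + 23341 = \left(\frac{1}{-155 - 58} + 14 \left(-165\right) \left(\left(-48\right)^{2} - -3300\right)\right) + 23341 = \left(\frac{1}{-213} + 14 \left(-165\right) \left(2304 + 3300\right)\right) + 23341 = \left(- \frac{1}{213} + 14 \left(-165\right) 5604\right) + 23341 = \left(- \frac{1}{213} - 12945240\right) + 23341 = - \frac{2757336121}{213} + 23341 = - \frac{2752364488}{213}$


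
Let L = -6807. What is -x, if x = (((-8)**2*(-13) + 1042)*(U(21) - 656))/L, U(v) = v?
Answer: -44450/2269 ≈ -19.590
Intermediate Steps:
x = 44450/2269 (x = (((-8)**2*(-13) + 1042)*(21 - 656))/(-6807) = ((64*(-13) + 1042)*(-635))*(-1/6807) = ((-832 + 1042)*(-635))*(-1/6807) = (210*(-635))*(-1/6807) = -133350*(-1/6807) = 44450/2269 ≈ 19.590)
-x = -1*44450/2269 = -44450/2269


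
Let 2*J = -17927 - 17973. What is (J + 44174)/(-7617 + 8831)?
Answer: 13112/607 ≈ 21.601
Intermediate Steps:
J = -17950 (J = (-17927 - 17973)/2 = (1/2)*(-35900) = -17950)
(J + 44174)/(-7617 + 8831) = (-17950 + 44174)/(-7617 + 8831) = 26224/1214 = 26224*(1/1214) = 13112/607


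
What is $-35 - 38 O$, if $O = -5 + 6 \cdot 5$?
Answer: $-985$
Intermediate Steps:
$O = 25$ ($O = -5 + 30 = 25$)
$-35 - 38 O = -35 - 950 = -985$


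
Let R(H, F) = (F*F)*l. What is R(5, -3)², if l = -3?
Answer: 729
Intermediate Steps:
R(H, F) = -3*F² (R(H, F) = (F*F)*(-3) = F²*(-3) = -3*F²)
R(5, -3)² = (-3*(-3)²)² = (-3*9)² = (-27)² = 729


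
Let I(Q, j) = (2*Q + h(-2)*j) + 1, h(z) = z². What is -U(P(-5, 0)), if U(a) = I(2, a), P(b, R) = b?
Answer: 15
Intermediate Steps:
I(Q, j) = 1 + 2*Q + 4*j (I(Q, j) = (2*Q + (-2)²*j) + 1 = (2*Q + 4*j) + 1 = 1 + 2*Q + 4*j)
U(a) = 5 + 4*a (U(a) = 1 + 2*2 + 4*a = 1 + 4 + 4*a = 5 + 4*a)
-U(P(-5, 0)) = -(5 + 4*(-5)) = -(5 - 20) = -1*(-15) = 15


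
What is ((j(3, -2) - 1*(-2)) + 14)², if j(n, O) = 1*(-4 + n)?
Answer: 225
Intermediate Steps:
j(n, O) = -4 + n
((j(3, -2) - 1*(-2)) + 14)² = (((-4 + 3) - 1*(-2)) + 14)² = ((-1 + 2) + 14)² = (1 + 14)² = 15² = 225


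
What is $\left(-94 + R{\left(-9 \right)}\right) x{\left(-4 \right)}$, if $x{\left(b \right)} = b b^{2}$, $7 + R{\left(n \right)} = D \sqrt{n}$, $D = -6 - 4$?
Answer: $6464 + 1920 i \approx 6464.0 + 1920.0 i$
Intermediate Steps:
$D = -10$
$R{\left(n \right)} = -7 - 10 \sqrt{n}$
$x{\left(b \right)} = b^{3}$
$\left(-94 + R{\left(-9 \right)}\right) x{\left(-4 \right)} = \left(-94 - \left(7 + 10 \sqrt{-9}\right)\right) \left(-4\right)^{3} = \left(-94 - \left(7 + 10 \cdot 3 i\right)\right) \left(-64\right) = \left(-94 - \left(7 + 30 i\right)\right) \left(-64\right) = \left(-101 - 30 i\right) \left(-64\right) = 6464 + 1920 i$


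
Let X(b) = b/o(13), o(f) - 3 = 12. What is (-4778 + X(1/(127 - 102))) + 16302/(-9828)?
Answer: -75279583/15750 ≈ -4779.7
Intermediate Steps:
o(f) = 15 (o(f) = 3 + 12 = 15)
X(b) = b/15
(-4778 + X(1/(127 - 102))) + 16302/(-9828) = (-4778 + 1/(15*(127 - 102))) + 16302/(-9828) = (-4778 + (1/15)/25) + 16302*(-1/9828) = (-4778 + (1/15)*(1/25)) - 209/126 = (-4778 + 1/375) - 209/126 = -1791749/375 - 209/126 = -75279583/15750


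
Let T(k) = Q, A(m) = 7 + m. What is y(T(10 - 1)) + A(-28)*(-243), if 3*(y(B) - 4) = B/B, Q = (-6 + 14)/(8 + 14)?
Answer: 15322/3 ≈ 5107.3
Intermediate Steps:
Q = 4/11 (Q = 8/22 = 8*(1/22) = 4/11 ≈ 0.36364)
T(k) = 4/11
y(B) = 13/3 (y(B) = 4 + (B/B)/3 = 4 + (1/3)*1 = 4 + 1/3 = 13/3)
y(T(10 - 1)) + A(-28)*(-243) = 13/3 + (7 - 28)*(-243) = 13/3 - 21*(-243) = 13/3 + 5103 = 15322/3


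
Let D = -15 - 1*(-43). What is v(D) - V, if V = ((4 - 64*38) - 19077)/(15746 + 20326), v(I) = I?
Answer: 1031521/36072 ≈ 28.596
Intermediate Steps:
D = 28 (D = -15 + 43 = 28)
V = -21505/36072 (V = ((4 - 2432) - 19077)/36072 = (-2428 - 19077)*(1/36072) = -21505*1/36072 = -21505/36072 ≈ -0.59617)
v(D) - V = 28 - 1*(-21505/36072) = 28 + 21505/36072 = 1031521/36072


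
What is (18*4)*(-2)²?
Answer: 288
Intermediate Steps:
(18*4)*(-2)² = 72*4 = 288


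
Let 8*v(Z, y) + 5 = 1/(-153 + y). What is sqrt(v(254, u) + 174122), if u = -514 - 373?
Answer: sqrt(188329679070)/1040 ≈ 417.28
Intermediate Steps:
u = -887
v(Z, y) = -5/8 + 1/(8*(-153 + y))
sqrt(v(254, u) + 174122) = sqrt((766 - 5*(-887))/(8*(-153 - 887)) + 174122) = sqrt((1/8)*(766 + 4435)/(-1040) + 174122) = sqrt((1/8)*(-1/1040)*5201 + 174122) = sqrt(-5201/8320 + 174122) = sqrt(1448689839/8320) = sqrt(188329679070)/1040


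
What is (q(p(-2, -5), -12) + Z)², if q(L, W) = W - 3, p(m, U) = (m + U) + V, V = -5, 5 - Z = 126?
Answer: 18496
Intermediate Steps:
Z = -121 (Z = 5 - 1*126 = 5 - 126 = -121)
p(m, U) = -5 + U + m (p(m, U) = (m + U) - 5 = (U + m) - 5 = -5 + U + m)
q(L, W) = -3 + W
(q(p(-2, -5), -12) + Z)² = ((-3 - 12) - 121)² = (-15 - 121)² = (-136)² = 18496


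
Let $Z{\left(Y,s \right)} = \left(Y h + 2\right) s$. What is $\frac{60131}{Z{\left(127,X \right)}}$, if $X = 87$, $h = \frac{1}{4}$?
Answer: $\frac{240524}{11745} \approx 20.479$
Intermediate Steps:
$h = \frac{1}{4} \approx 0.25$
$Z{\left(Y,s \right)} = s \left(2 + \frac{Y}{4}\right)$ ($Z{\left(Y,s \right)} = \left(Y \frac{1}{4} + 2\right) s = \left(\frac{Y}{4} + 2\right) s = \left(2 + \frac{Y}{4}\right) s = s \left(2 + \frac{Y}{4}\right)$)
$\frac{60131}{Z{\left(127,X \right)}} = \frac{60131}{\frac{1}{4} \cdot 87 \left(8 + 127\right)} = \frac{60131}{\frac{1}{4} \cdot 87 \cdot 135} = \frac{60131}{\frac{11745}{4}} = 60131 \cdot \frac{4}{11745} = \frac{240524}{11745}$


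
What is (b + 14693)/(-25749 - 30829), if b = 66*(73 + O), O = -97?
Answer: -13109/56578 ≈ -0.23170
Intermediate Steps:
b = -1584 (b = 66*(73 - 97) = 66*(-24) = -1584)
(b + 14693)/(-25749 - 30829) = (-1584 + 14693)/(-25749 - 30829) = 13109/(-56578) = 13109*(-1/56578) = -13109/56578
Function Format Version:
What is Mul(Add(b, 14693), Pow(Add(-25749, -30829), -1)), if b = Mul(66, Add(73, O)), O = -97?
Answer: Rational(-13109, 56578) ≈ -0.23170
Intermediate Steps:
b = -1584 (b = Mul(66, Add(73, -97)) = Mul(66, -24) = -1584)
Mul(Add(b, 14693), Pow(Add(-25749, -30829), -1)) = Mul(Add(-1584, 14693), Pow(Add(-25749, -30829), -1)) = Mul(13109, Pow(-56578, -1)) = Mul(13109, Rational(-1, 56578)) = Rational(-13109, 56578)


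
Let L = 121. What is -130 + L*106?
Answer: 12696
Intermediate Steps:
-130 + L*106 = -130 + 121*106 = -130 + 12826 = 12696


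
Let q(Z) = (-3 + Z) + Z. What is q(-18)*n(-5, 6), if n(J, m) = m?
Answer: -234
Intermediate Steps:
q(Z) = -3 + 2*Z
q(-18)*n(-5, 6) = (-3 + 2*(-18))*6 = (-3 - 36)*6 = -39*6 = -234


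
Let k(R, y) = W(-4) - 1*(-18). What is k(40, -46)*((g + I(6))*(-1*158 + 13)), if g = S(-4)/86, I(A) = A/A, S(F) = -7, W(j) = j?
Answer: -80185/43 ≈ -1864.8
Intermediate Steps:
I(A) = 1
g = -7/86 ≈ -0.081395
k(R, y) = 14 (k(R, y) = -4 - 1*(-18) = -4 + 18 = 14)
k(40, -46)*((g + I(6))*(-1*158 + 13)) = 14*((-7/86 + 1)*(-1*158 + 13)) = 14*(79*(-158 + 13)/86) = 14*((79/86)*(-145)) = 14*(-11455/86) = -80185/43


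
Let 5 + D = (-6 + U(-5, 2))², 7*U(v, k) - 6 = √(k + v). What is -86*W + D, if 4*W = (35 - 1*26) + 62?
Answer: -147501/98 - 72*I*√3/49 ≈ -1505.1 - 2.5451*I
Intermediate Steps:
U(v, k) = 6/7 + √(k + v)/7
D = -5 + (-36/7 + I*√3/7)² (D = -5 + (-6 + (6/7 + √(2 - 5)/7))² = -5 + (-6 + (6/7 + √(-3)/7))² = -5 + (-6 + (6/7 + (I*√3)/7))² = -5 + (-6 + (6/7 + I*√3/7))² = -5 + (-36/7 + I*√3/7)² ≈ 21.388 - 2.5451*I)
W = 71/4 (W = ((35 - 1*26) + 62)/4 = ((35 - 26) + 62)/4 = (9 + 62)/4 = (¼)*71 = 71/4 ≈ 17.750)
-86*W + D = -86*71/4 + (1048/49 - 72*I*√3/49) = -3053/2 + (1048/49 - 72*I*√3/49) = -147501/98 - 72*I*√3/49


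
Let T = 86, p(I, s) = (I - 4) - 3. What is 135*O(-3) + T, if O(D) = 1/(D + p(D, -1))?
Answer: 983/13 ≈ 75.615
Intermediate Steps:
p(I, s) = -7 + I (p(I, s) = (-4 + I) - 3 = -7 + I)
O(D) = 1/(-7 + 2*D) (O(D) = 1/(D + (-7 + D)) = 1/(-7 + 2*D))
135*O(-3) + T = 135/(-7 + 2*(-3)) + 86 = 135/(-7 - 6) + 86 = 135/(-13) + 86 = 135*(-1/13) + 86 = -135/13 + 86 = 983/13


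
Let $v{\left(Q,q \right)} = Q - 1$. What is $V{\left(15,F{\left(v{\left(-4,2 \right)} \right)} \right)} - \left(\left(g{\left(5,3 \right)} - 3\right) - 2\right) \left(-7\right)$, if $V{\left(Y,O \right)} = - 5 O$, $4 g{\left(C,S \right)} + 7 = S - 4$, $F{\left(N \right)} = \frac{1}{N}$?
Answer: $-48$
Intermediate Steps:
$v{\left(Q,q \right)} = -1 + Q$
$g{\left(C,S \right)} = - \frac{11}{4} + \frac{S}{4}$ ($g{\left(C,S \right)} = - \frac{7}{4} + \frac{S - 4}{4} = - \frac{7}{4} + \frac{-4 + S}{4} = - \frac{7}{4} + \left(-1 + \frac{S}{4}\right) = - \frac{11}{4} + \frac{S}{4}$)
$V{\left(15,F{\left(v{\left(-4,2 \right)} \right)} \right)} - \left(\left(g{\left(5,3 \right)} - 3\right) - 2\right) \left(-7\right) = - \frac{5}{-1 - 4} - \left(\left(\left(- \frac{11}{4} + \frac{1}{4} \cdot 3\right) - 3\right) - 2\right) \left(-7\right) = - \frac{5}{-5} - \left(\left(\left(- \frac{11}{4} + \frac{3}{4}\right) - 3\right) - 2\right) \left(-7\right) = \left(-5\right) \left(- \frac{1}{5}\right) - \left(\left(-2 - 3\right) - 2\right) \left(-7\right) = 1 - \left(-5 - 2\right) \left(-7\right) = 1 - \left(-7\right) \left(-7\right) = 1 - 49 = -48$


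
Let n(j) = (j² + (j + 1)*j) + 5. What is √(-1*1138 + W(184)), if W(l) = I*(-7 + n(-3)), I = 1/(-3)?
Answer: I*√10281/3 ≈ 33.798*I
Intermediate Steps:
n(j) = 5 + j² + j*(1 + j) (n(j) = (j² + (1 + j)*j) + 5 = (j² + j*(1 + j)) + 5 = 5 + j² + j*(1 + j))
I = -⅓ ≈ -0.33333
W(l) = -13/3 (W(l) = -(-7 + (5 - 3 + 2*(-3)²))/3 = -(-7 + (5 - 3 + 2*9))/3 = -(-7 + (5 - 3 + 18))/3 = -(-7 + 20)/3 = -⅓*13 = -13/3)
√(-1*1138 + W(184)) = √(-1*1138 - 13/3) = √(-1138 - 13/3) = √(-3427/3) = I*√10281/3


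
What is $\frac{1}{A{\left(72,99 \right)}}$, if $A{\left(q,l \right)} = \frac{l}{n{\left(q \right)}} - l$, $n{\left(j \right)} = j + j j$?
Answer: $- \frac{584}{57805} \approx -0.010103$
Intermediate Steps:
$n{\left(j \right)} = j + j^{2}$
$A{\left(q,l \right)} = - l + \frac{l}{q \left(1 + q\right)}$ ($A{\left(q,l \right)} = \frac{l}{q \left(1 + q\right)} - l = - l + \frac{l}{q \left(1 + q\right)}$)
$\frac{1}{A{\left(72,99 \right)}} = \frac{1}{\left(-1\right) 99 + \frac{99}{72 \left(1 + 72\right)}} = \frac{1}{-99 + 99 \cdot \frac{1}{72} \cdot \frac{1}{73}} = \frac{1}{-99 + \frac{11}{584}} = \frac{1}{- \frac{57805}{584}} = - \frac{584}{57805}$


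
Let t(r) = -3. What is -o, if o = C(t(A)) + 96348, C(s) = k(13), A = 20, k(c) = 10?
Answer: -96358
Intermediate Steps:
C(s) = 10
o = 96358 (o = 10 + 96348 = 96358)
-o = -1*96358 = -96358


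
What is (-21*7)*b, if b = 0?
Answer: 0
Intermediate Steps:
(-21*7)*b = -21*7*0 = -147*0 = 0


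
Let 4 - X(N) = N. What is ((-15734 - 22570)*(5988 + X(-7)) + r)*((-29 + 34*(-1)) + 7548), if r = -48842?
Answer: -1720311516930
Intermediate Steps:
X(N) = 4 - N
((-15734 - 22570)*(5988 + X(-7)) + r)*((-29 + 34*(-1)) + 7548) = ((-15734 - 22570)*(5988 + (4 - 1*(-7))) - 48842)*((-29 + 34*(-1)) + 7548) = (-38304*(5988 + (4 + 7)) - 48842)*((-29 - 34) + 7548) = (-38304*(5988 + 11) - 48842)*(-63 + 7548) = (-38304*5999 - 48842)*7485 = (-229785696 - 48842)*7485 = -229834538*7485 = -1720311516930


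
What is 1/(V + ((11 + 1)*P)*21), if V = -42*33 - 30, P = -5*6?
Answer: -1/8976 ≈ -0.00011141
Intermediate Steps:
P = -30
V = -1416 (V = -1386 - 30 = -1416)
1/(V + ((11 + 1)*P)*21) = 1/(-1416 + ((11 + 1)*(-30))*21) = 1/(-1416 + (12*(-30))*21) = 1/(-1416 - 360*21) = 1/(-1416 - 7560) = 1/(-8976) = -1/8976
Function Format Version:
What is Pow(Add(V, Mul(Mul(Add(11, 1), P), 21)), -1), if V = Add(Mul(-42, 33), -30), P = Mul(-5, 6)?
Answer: Rational(-1, 8976) ≈ -0.00011141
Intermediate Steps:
P = -30
V = -1416 (V = Add(-1386, -30) = -1416)
Pow(Add(V, Mul(Mul(Add(11, 1), P), 21)), -1) = Pow(Add(-1416, Mul(Mul(Add(11, 1), -30), 21)), -1) = Pow(Add(-1416, Mul(Mul(12, -30), 21)), -1) = Pow(Add(-1416, Mul(-360, 21)), -1) = Pow(Add(-1416, -7560), -1) = Pow(-8976, -1) = Rational(-1, 8976)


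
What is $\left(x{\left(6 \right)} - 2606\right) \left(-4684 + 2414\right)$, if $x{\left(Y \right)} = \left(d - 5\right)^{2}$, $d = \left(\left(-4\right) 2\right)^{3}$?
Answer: $-600830410$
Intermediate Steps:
$d = -512$ ($d = \left(-8\right)^{3} = -512$)
$x{\left(Y \right)} = 267289$ ($x{\left(Y \right)} = \left(-512 - 5\right)^{2} = \left(-517\right)^{2} = 267289$)
$\left(x{\left(6 \right)} - 2606\right) \left(-4684 + 2414\right) = \left(267289 - 2606\right) \left(-4684 + 2414\right) = 264683 \left(-2270\right) = -600830410$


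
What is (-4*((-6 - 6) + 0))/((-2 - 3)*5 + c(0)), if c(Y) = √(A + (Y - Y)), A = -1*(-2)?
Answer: -1200/623 - 48*√2/623 ≈ -2.0351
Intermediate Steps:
A = 2
c(Y) = √2 (c(Y) = √(2 + (Y - Y)) = √(2 + 0) = √2)
(-4*((-6 - 6) + 0))/((-2 - 3)*5 + c(0)) = (-4*((-6 - 6) + 0))/((-2 - 3)*5 + √2) = (-4*(-12 + 0))/(-5*5 + √2) = (-4*(-12))/(-25 + √2) = 48/(-25 + √2)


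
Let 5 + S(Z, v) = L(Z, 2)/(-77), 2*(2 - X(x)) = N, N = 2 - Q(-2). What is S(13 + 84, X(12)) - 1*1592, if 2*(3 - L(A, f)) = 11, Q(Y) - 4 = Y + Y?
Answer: -245933/154 ≈ -1597.0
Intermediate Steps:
Q(Y) = 4 + 2*Y (Q(Y) = 4 + (Y + Y) = 4 + 2*Y)
L(A, f) = -5/2 (L(A, f) = 3 - ½*11 = 3 - 11/2 = -5/2)
N = 2 (N = 2 - (4 + 2*(-2)) = 2 - (4 - 4) = 2 - 1*0 = 2 + 0 = 2)
X(x) = 1 (X(x) = 2 - ½*2 = 2 - 1 = 1)
S(Z, v) = -765/154 (S(Z, v) = -5 - 5/2/(-77) = -5 - 5/2*(-1/77) = -5 + 5/154 = -765/154)
S(13 + 84, X(12)) - 1*1592 = -765/154 - 1*1592 = -765/154 - 1592 = -245933/154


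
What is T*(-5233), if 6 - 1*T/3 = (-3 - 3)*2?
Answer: -282582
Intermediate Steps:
T = 54 (T = 18 - 3*(-3 - 3)*2 = 18 - (-18)*2 = 18 - 3*(-12) = 18 + 36 = 54)
T*(-5233) = 54*(-5233) = -282582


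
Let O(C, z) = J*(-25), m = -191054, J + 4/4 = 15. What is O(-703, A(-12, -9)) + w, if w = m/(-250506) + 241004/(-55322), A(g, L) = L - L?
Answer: -1225068996209/3464623233 ≈ -353.59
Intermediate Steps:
J = 14 (J = -1 + 15 = 14)
A(g, L) = 0
w = -12450864659/3464623233 (w = -191054/(-250506) + 241004/(-55322) = -191054*(-1/250506) + 241004*(-1/55322) = 95527/125253 - 120502/27661 = -12450864659/3464623233 ≈ -3.5937)
O(C, z) = -350 (O(C, z) = 14*(-25) = -350)
O(-703, A(-12, -9)) + w = -350 - 12450864659/3464623233 = -1225068996209/3464623233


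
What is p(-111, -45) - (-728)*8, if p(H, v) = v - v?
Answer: 5824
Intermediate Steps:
p(H, v) = 0
p(-111, -45) - (-728)*8 = 0 - (-728)*8 = 0 - 1*(-5824) = 0 + 5824 = 5824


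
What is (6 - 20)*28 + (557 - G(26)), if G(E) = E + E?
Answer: 113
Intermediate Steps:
G(E) = 2*E
(6 - 20)*28 + (557 - G(26)) = (6 - 20)*28 + (557 - 2*26) = -14*28 + (557 - 1*52) = -392 + (557 - 52) = -392 + 505 = 113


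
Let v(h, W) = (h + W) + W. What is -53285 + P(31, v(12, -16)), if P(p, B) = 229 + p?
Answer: -53025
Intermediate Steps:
v(h, W) = h + 2*W (v(h, W) = (W + h) + W = h + 2*W)
-53285 + P(31, v(12, -16)) = -53285 + (229 + 31) = -53285 + 260 = -53025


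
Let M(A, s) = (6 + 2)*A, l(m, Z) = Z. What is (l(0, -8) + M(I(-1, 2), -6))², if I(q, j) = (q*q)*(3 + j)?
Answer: 1024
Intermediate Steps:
I(q, j) = q²*(3 + j)
M(A, s) = 8*A
(l(0, -8) + M(I(-1, 2), -6))² = (-8 + 8*((-1)²*(3 + 2)))² = (-8 + 8*(1*5))² = (-8 + 8*5)² = (-8 + 40)² = 32² = 1024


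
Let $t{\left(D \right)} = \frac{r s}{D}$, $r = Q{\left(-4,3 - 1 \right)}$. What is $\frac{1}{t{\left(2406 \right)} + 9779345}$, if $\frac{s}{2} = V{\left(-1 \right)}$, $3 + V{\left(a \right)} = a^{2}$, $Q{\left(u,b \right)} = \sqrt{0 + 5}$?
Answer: $\frac{2830551219621}{27680936916844528241} + \frac{2406 \sqrt{5}}{138404684584222641205} \approx 1.0226 \cdot 10^{-7}$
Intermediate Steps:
$Q{\left(u,b \right)} = \sqrt{5}$
$V{\left(a \right)} = -3 + a^{2}$
$s = -4$ ($s = 2 \left(-3 + \left(-1\right)^{2}\right) = 2 \left(-3 + 1\right) = 2 \left(-2\right) = -4$)
$r = \sqrt{5} \approx 2.2361$
$t{\left(D \right)} = - \frac{4 \sqrt{5}}{D}$ ($t{\left(D \right)} = \frac{\sqrt{5} \left(-4\right)}{D} = \frac{\left(-4\right) \sqrt{5}}{D} = - \frac{4 \sqrt{5}}{D}$)
$\frac{1}{t{\left(2406 \right)} + 9779345} = \frac{1}{- \frac{4 \sqrt{5}}{2406} + 9779345} = \frac{1}{\left(-4\right) \sqrt{5} \cdot \frac{1}{2406} + 9779345} = \frac{1}{- \frac{2 \sqrt{5}}{1203} + 9779345} = \frac{1}{9779345 - \frac{2 \sqrt{5}}{1203}}$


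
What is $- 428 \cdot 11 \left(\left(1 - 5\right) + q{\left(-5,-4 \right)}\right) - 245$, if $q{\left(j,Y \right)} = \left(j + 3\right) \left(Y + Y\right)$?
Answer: $-56741$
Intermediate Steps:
$q{\left(j,Y \right)} = 2 Y \left(3 + j\right)$ ($q{\left(j,Y \right)} = \left(3 + j\right) 2 Y = 2 Y \left(3 + j\right)$)
$- 428 \cdot 11 \left(\left(1 - 5\right) + q{\left(-5,-4 \right)}\right) - 245 = - 428 \cdot 11 \left(\left(1 - 5\right) + 2 \left(-4\right) \left(3 - 5\right)\right) - 245 = - 428 \cdot 11 \left(-4 + 2 \left(-4\right) \left(-2\right)\right) - 245 = - 428 \cdot 11 \left(-4 + 16\right) - 245 = - 428 \cdot 11 \cdot 12 - 245 = \left(-428\right) 132 - 245 = -56496 - 245 = -56741$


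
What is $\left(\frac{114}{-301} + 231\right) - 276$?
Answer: $- \frac{13659}{301} \approx -45.379$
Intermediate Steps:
$\left(\frac{114}{-301} + 231\right) - 276 = \left(114 \left(- \frac{1}{301}\right) + 231\right) - 276 = \left(- \frac{114}{301} + 231\right) - 276 = \frac{69417}{301} - 276 = - \frac{13659}{301}$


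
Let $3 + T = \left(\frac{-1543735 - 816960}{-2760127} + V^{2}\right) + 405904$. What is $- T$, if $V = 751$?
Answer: $- \frac{2677055058249}{2760127} \approx -9.699 \cdot 10^{5}$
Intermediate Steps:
$T = \frac{2677055058249}{2760127}$ ($T = -3 + \left(\left(\frac{-1543735 - 816960}{-2760127} + 751^{2}\right) + 405904\right) = -3 + \left(\left(\left(-1543735 - 816960\right) \left(- \frac{1}{2760127}\right) + 564001\right) + 405904\right) = -3 + \left(\left(\left(-2360695\right) \left(- \frac{1}{2760127}\right) + 564001\right) + 405904\right) = -3 + \left(\left(\frac{2360695}{2760127} + 564001\right) + 405904\right) = -3 + \left(\frac{1556716748822}{2760127} + 405904\right) = -3 + \frac{2677063338630}{2760127} = \frac{2677055058249}{2760127} \approx 9.699 \cdot 10^{5}$)
$- T = \left(-1\right) \frac{2677055058249}{2760127} = - \frac{2677055058249}{2760127}$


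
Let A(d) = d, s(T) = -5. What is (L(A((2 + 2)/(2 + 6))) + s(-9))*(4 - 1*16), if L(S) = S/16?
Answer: 477/8 ≈ 59.625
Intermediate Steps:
L(S) = S/16 (L(S) = S*(1/16) = S/16)
(L(A((2 + 2)/(2 + 6))) + s(-9))*(4 - 1*16) = (((2 + 2)/(2 + 6))/16 - 5)*(4 - 1*16) = ((4/8)/16 - 5)*(4 - 16) = ((4*(⅛))/16 - 5)*(-12) = ((1/16)*(½) - 5)*(-12) = (1/32 - 5)*(-12) = -159/32*(-12) = 477/8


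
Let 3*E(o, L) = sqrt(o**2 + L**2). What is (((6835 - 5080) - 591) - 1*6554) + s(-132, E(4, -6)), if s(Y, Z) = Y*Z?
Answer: -5390 - 88*sqrt(13) ≈ -5707.3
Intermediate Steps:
E(o, L) = sqrt(L**2 + o**2)/3 (E(o, L) = sqrt(o**2 + L**2)/3 = sqrt(L**2 + o**2)/3)
(((6835 - 5080) - 591) - 1*6554) + s(-132, E(4, -6)) = (((6835 - 5080) - 591) - 1*6554) - 44*sqrt((-6)**2 + 4**2) = ((1755 - 591) - 6554) - 44*sqrt(36 + 16) = (1164 - 6554) - 44*sqrt(52) = -5390 - 44*2*sqrt(13) = -5390 - 88*sqrt(13)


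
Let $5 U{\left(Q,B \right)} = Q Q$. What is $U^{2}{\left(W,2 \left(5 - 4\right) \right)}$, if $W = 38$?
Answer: $\frac{2085136}{25} \approx 83406.0$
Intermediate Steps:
$U{\left(Q,B \right)} = \frac{Q^{2}}{5}$ ($U{\left(Q,B \right)} = \frac{Q Q}{5} = \frac{Q^{2}}{5}$)
$U^{2}{\left(W,2 \left(5 - 4\right) \right)} = \left(\frac{38^{2}}{5}\right)^{2} = \left(\frac{1}{5} \cdot 1444\right)^{2} = \left(\frac{1444}{5}\right)^{2} = \frac{2085136}{25}$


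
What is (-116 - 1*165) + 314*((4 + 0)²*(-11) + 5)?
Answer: -53975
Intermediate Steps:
(-116 - 1*165) + 314*((4 + 0)²*(-11) + 5) = (-116 - 165) + 314*(4²*(-11) + 5) = -281 + 314*(16*(-11) + 5) = -281 + 314*(-176 + 5) = -281 + 314*(-171) = -281 - 53694 = -53975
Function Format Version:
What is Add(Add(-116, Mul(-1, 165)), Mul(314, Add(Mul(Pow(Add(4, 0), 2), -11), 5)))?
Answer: -53975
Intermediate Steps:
Add(Add(-116, Mul(-1, 165)), Mul(314, Add(Mul(Pow(Add(4, 0), 2), -11), 5))) = Add(Add(-116, -165), Mul(314, Add(Mul(Pow(4, 2), -11), 5))) = Add(-281, Mul(314, Add(Mul(16, -11), 5))) = Add(-281, Mul(314, Add(-176, 5))) = Add(-281, Mul(314, -171)) = Add(-281, -53694) = -53975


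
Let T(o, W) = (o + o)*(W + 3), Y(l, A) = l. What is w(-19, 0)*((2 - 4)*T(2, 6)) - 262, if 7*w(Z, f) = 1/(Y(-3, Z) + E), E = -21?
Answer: -1831/7 ≈ -261.57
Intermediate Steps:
T(o, W) = 2*o*(3 + W) (T(o, W) = (2*o)*(3 + W) = 2*o*(3 + W))
w(Z, f) = -1/168 (w(Z, f) = 1/(7*(-3 - 21)) = (⅐)/(-24) = (⅐)*(-1/24) = -1/168)
w(-19, 0)*((2 - 4)*T(2, 6)) - 262 = -(2 - 4)*2*2*(3 + 6)/168 - 262 = -(-1)*2*2*9/84 - 262 = -(-1)*36/84 - 262 = -1/168*(-72) - 262 = 3/7 - 262 = -1831/7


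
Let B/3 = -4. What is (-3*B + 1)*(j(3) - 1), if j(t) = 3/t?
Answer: 0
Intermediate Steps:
B = -12 (B = 3*(-4) = -12)
(-3*B + 1)*(j(3) - 1) = (-3*(-12) + 1)*(3/3 - 1) = (36 + 1)*(3*(⅓) - 1) = 37*(1 - 1) = 37*0 = 0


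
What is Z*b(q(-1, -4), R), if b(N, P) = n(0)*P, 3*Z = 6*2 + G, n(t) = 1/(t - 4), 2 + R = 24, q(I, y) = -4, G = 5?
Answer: -187/6 ≈ -31.167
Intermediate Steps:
R = 22 (R = -2 + 24 = 22)
n(t) = 1/(-4 + t)
Z = 17/3 (Z = (6*2 + 5)/3 = (12 + 5)/3 = (1/3)*17 = 17/3 ≈ 5.6667)
b(N, P) = -P/4 (b(N, P) = P/(-4 + 0) = P/(-4) = -P/4)
Z*b(q(-1, -4), R) = 17*(-1/4*22)/3 = (17/3)*(-11/2) = -187/6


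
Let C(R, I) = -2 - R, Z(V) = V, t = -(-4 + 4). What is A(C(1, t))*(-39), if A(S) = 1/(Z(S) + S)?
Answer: 13/2 ≈ 6.5000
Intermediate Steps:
t = 0 (t = -1*0 = 0)
A(S) = 1/(2*S) (A(S) = 1/(S + S) = 1/(2*S))
A(C(1, t))*(-39) = (1/(2*(-2 - 1*1)))*(-39) = (1/(2*(-2 - 1)))*(-39) = ((½)/(-3))*(-39) = ((½)*(-⅓))*(-39) = -⅙*(-39) = 13/2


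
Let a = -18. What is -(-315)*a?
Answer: -5670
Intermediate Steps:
-(-315)*a = -(-315)*(-18) = -15*378 = -5670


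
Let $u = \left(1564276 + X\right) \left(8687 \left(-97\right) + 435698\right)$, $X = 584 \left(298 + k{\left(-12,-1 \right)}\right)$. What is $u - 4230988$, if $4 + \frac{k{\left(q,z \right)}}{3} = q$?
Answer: $-695985656704$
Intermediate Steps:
$k{\left(q,z \right)} = -12 + 3 q$
$X = 146000$ ($X = 584 \left(298 + \left(-12 + 3 \left(-12\right)\right)\right) = 584 \left(298 - 48\right) = 584 \cdot 250 = 146000$)
$u = -695981425716$ ($u = \left(1564276 + 146000\right) \left(8687 \left(-97\right) + 435698\right) = 1710276 \left(-842639 + 435698\right) = 1710276 \left(-406941\right) = -695981425716$)
$u - 4230988 = -695981425716 - 4230988 = -695985656704$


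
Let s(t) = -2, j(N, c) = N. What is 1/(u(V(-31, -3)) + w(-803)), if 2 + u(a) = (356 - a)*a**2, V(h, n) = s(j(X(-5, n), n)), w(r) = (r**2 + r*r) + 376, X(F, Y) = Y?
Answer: 1/1291424 ≈ 7.7434e-7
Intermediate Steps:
w(r) = 376 + 2*r**2 (w(r) = (r**2 + r**2) + 376 = 2*r**2 + 376 = 376 + 2*r**2)
V(h, n) = -2
u(a) = -2 + a**2*(356 - a) (u(a) = -2 + (356 - a)*a**2 = -2 + a**2*(356 - a))
1/(u(V(-31, -3)) + w(-803)) = 1/((-2 - 1*(-2)**3 + 356*(-2)**2) + (376 + 2*(-803)**2)) = 1/((-2 - 1*(-8) + 356*4) + (376 + 2*644809)) = 1/((-2 + 8 + 1424) + (376 + 1289618)) = 1/(1430 + 1289994) = 1/1291424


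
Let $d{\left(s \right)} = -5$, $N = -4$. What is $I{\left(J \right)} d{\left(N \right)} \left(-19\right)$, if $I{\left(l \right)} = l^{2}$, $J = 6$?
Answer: $3420$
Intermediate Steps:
$I{\left(J \right)} d{\left(N \right)} \left(-19\right) = 6^{2} \left(-5\right) \left(-19\right) = 36 \left(-5\right) \left(-19\right) = \left(-180\right) \left(-19\right) = 3420$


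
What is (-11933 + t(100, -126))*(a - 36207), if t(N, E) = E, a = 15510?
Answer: 249585123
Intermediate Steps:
(-11933 + t(100, -126))*(a - 36207) = (-11933 - 126)*(15510 - 36207) = -12059*(-20697) = 249585123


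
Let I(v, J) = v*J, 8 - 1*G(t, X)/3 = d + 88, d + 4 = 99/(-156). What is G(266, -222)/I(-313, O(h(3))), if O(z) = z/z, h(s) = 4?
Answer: 11757/16276 ≈ 0.72235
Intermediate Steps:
d = -241/52 (d = -4 + 99/(-156) = -4 + 99*(-1/156) = -4 - 33/52 = -241/52 ≈ -4.6346)
O(z) = 1
G(t, X) = -11757/52 (G(t, X) = 24 - 3*(-241/52 + 88) = 24 - 3*4335/52 = 24 - 13005/52 = -11757/52)
I(v, J) = J*v
G(266, -222)/I(-313, O(h(3))) = -11757/(52*(1*(-313))) = -11757/52/(-313) = -11757/52*(-1/313) = 11757/16276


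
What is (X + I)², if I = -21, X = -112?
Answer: 17689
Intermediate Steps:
(X + I)² = (-112 - 21)² = (-133)² = 17689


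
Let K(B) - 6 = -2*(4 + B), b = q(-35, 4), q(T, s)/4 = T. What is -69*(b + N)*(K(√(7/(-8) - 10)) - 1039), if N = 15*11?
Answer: 1795725 + 1725*I*√174/2 ≈ 1.7957e+6 + 11377.0*I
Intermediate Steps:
N = 165
q(T, s) = 4*T
b = -140 (b = 4*(-35) = -140)
K(B) = -2 - 2*B (K(B) = 6 - 2*(4 + B) = 6 + (-8 - 2*B) = -2 - 2*B)
-69*(b + N)*(K(√(7/(-8) - 10)) - 1039) = -69*(-140 + 165)*((-2 - 2*√(7/(-8) - 10)) - 1039) = -1725*((-2 - 2*√(7*(-⅛) - 10)) - 1039) = -1725*((-2 - 2*√(-7/8 - 10)) - 1039) = -1725*((-2 - I*√174/2) - 1039) = -1725*(-1041 - I*√174/2) = -69*(-26025 - 25*I*√174/2) = 1795725 + 1725*I*√174/2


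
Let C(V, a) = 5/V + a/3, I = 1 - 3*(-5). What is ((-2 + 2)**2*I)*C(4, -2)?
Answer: 0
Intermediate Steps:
I = 16 (I = 1 + 15 = 16)
C(V, a) = 5/V + a/3 (C(V, a) = 5/V + a*(1/3) = 5/V + a/3)
((-2 + 2)**2*I)*C(4, -2) = ((-2 + 2)**2*16)*(5/4 + (1/3)*(-2)) = (0**2*16)*(5*(1/4) - 2/3) = (0*16)*(5/4 - 2/3) = 0*(7/12) = 0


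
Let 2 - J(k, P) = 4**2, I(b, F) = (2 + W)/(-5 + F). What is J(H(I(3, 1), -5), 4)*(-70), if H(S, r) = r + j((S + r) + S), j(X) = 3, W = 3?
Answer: 980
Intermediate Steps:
I(b, F) = 5/(-5 + F) (I(b, F) = (2 + 3)/(-5 + F) = 5/(-5 + F))
H(S, r) = 3 + r (H(S, r) = r + 3 = 3 + r)
J(k, P) = -14 (J(k, P) = 2 - 1*4**2 = 2 - 1*16 = 2 - 16 = -14)
J(H(I(3, 1), -5), 4)*(-70) = -14*(-70) = 980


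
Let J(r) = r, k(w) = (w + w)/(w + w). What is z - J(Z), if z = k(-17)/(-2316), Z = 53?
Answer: -122749/2316 ≈ -53.000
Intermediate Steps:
k(w) = 1 (k(w) = (2*w)/((2*w)) = (2*w)*(1/(2*w)) = 1)
z = -1/2316 (z = 1/(-2316) = 1*(-1/2316) = -1/2316 ≈ -0.00043178)
z - J(Z) = -1/2316 - 1*53 = -1/2316 - 53 = -122749/2316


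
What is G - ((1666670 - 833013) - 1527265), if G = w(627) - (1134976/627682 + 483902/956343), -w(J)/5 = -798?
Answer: 209376120419037908/300139643463 ≈ 6.9760e+5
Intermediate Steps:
w(J) = 3990 (w(J) = -5*(-798) = 3990)
G = 1196862595953404/300139643463 (G = 3990 - (1134976/627682 + 483902/956343) = 3990 - (1134976*(1/627682) + 483902*(1/956343)) = 3990 - (567488/313841 + 483902/956343) = 3990 - 1*694581463966/300139643463 = 3990 - 694581463966/300139643463 = 1196862595953404/300139643463 ≈ 3987.7)
G - ((1666670 - 833013) - 1527265) = 1196862595953404/300139643463 - ((1666670 - 833013) - 1527265) = 1196862595953404/300139643463 - (833657 - 1527265) = 1196862595953404/300139643463 - 1*(-693608) = 1196862595953404/300139643463 + 693608 = 209376120419037908/300139643463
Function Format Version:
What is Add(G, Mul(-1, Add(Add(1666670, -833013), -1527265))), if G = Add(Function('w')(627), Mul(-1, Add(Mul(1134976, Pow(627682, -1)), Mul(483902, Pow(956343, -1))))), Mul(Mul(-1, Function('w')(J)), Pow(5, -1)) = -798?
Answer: Rational(209376120419037908, 300139643463) ≈ 6.9760e+5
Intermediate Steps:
Function('w')(J) = 3990 (Function('w')(J) = Mul(-5, -798) = 3990)
G = Rational(1196862595953404, 300139643463) (G = Add(3990, Mul(-1, Add(Mul(1134976, Pow(627682, -1)), Mul(483902, Pow(956343, -1))))) = Add(3990, Mul(-1, Add(Mul(1134976, Rational(1, 627682)), Mul(483902, Rational(1, 956343))))) = Add(3990, Mul(-1, Add(Rational(567488, 313841), Rational(483902, 956343)))) = Add(3990, Mul(-1, Rational(694581463966, 300139643463))) = Add(3990, Rational(-694581463966, 300139643463)) = Rational(1196862595953404, 300139643463) ≈ 3987.7)
Add(G, Mul(-1, Add(Add(1666670, -833013), -1527265))) = Add(Rational(1196862595953404, 300139643463), Mul(-1, Add(Add(1666670, -833013), -1527265))) = Add(Rational(1196862595953404, 300139643463), Mul(-1, Add(833657, -1527265))) = Add(Rational(1196862595953404, 300139643463), Mul(-1, -693608)) = Add(Rational(1196862595953404, 300139643463), 693608) = Rational(209376120419037908, 300139643463)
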